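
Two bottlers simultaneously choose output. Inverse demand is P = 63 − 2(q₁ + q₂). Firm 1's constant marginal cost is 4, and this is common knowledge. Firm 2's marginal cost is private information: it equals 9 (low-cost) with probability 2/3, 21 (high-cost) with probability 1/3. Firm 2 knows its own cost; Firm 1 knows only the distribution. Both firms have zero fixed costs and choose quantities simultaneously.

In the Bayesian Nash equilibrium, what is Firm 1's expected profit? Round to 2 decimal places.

Each type of Firm 2 best-responds to q₁; Firm 1 best-responds to the expected q₂ over Firm 2's types.
Firm 2 with cost c maximizes (63 − 2(q₁+q₂) − c)·q₂, giving q₂(c) = (63 − c − 2q₁)/4.
E[c₂] = 2/3·9 + 1/3·21 = 13
Firm 1's FOC against E[q₂] yields q₁ = (63 − 2·4 + E[c₂])/6 = (63 − 8 + 13)/6 = 11.3333.
E[P] = 63 − 2·(q₁ + E[q₂]) = 26.6667; Firm 1's expected profit = (E[P] − 4)·q₁ = (26.6667 − 4)·11.3333 = 256.889.

256.89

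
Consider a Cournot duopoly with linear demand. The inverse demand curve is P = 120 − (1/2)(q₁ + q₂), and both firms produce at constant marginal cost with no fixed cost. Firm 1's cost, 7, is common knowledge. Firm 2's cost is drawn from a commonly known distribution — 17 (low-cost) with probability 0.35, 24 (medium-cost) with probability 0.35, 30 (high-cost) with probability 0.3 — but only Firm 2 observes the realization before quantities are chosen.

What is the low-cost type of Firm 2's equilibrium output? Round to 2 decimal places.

59.88

Type-c best response for Firm 2: q₂(c) = (120 − c) − q₁/2.
Firm 1 maximizes expected profit; its first-order condition is 120 − q₁ − (1/2)E[q₂] − 7 = 0.
Substituting E[q₂] and solving: E[c₂] = 23.35, so q₁ = (120 − 2·7 + 23.35)/(3/2) = 86.2333.
q₂(low-cost) = (120 − 17 − (1/2)·86.2333) = 59.8833.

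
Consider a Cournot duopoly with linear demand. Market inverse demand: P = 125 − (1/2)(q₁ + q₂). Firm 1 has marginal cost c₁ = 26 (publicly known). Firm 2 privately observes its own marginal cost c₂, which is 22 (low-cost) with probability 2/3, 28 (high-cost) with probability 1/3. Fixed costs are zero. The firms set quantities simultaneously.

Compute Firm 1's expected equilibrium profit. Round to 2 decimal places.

Type-c best response for Firm 2: q₂(c) = (125 − c) − q₁/2.
Firm 1 maximizes expected profit; its first-order condition is 125 − q₁ − (1/2)E[q₂] − 26 = 0.
Substituting E[q₂] and solving: E[c₂] = 24, so q₁ = (125 − 2·26 + 24)/(3/2) = 64.6667.
E[P] = 125 − (1/2)·(q₁ + E[q₂]) = 58.3333; Firm 1's expected profit = (E[P] − 26)·q₁ = (58.3333 − 26)·64.6667 = 2090.89.

2090.89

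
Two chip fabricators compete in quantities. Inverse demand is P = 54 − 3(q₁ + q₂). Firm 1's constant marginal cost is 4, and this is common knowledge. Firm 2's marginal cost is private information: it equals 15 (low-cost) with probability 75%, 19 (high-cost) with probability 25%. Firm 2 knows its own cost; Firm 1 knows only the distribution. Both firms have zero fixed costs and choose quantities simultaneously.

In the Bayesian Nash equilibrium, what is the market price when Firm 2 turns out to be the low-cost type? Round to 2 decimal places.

24.17

Each type of Firm 2 best-responds to q₁; Firm 1 best-responds to the expected q₂ over Firm 2's types.
Firm 2 with cost c maximizes (54 − 3(q₁+q₂) − c)·q₂, giving q₂(c) = (54 − c − 3q₁)/6.
E[c₂] = 0.75·15 + 0.25·19 = 16
Firm 1's FOC against E[q₂] yields q₁ = (54 − 2·4 + E[c₂])/9 = (54 − 8 + 16)/9 = 6.88889.
q₂(low-cost) = 3.05556, so P = 54 − 3·(6.88889 + 3.05556) = 24.1667.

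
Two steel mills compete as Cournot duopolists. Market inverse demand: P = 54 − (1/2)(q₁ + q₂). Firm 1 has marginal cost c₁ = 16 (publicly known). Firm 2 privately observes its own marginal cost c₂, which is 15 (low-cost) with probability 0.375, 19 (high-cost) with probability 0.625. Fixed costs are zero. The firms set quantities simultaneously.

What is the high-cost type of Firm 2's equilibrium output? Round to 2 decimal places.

21.83

Each type of Firm 2 best-responds to q₁; Firm 1 best-responds to the expected q₂ over Firm 2's types.
Firm 2 with cost c maximizes (54 − (1/2)(q₁+q₂) − c)·q₂, giving q₂(c) = (54 − c − (1/2)q₁).
E[c₂] = 0.375·15 + 0.625·19 = 17.5
Firm 1's FOC against E[q₂] yields q₁ = (54 − 2·16 + E[c₂])/(3/2) = (54 − 32 + 17.5)/(3/2) = 26.3333.
q₂(high-cost) = (54 − 19 − (1/2)·26.3333) = 21.8333.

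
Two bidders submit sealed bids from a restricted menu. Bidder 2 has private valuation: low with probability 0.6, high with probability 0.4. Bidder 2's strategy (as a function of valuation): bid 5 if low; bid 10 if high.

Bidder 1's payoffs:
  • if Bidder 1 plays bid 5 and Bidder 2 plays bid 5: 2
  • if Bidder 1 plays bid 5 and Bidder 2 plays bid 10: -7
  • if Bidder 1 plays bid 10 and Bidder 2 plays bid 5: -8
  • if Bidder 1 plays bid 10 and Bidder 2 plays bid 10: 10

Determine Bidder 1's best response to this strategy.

bid 10

E[bid 5] = 0.6·(2) + 0.4·(-7) = -1.6
E[bid 10] = 0.6·(-8) + 0.4·(10) = -0.8
Best response: bid 10 (-0.8 is the largest).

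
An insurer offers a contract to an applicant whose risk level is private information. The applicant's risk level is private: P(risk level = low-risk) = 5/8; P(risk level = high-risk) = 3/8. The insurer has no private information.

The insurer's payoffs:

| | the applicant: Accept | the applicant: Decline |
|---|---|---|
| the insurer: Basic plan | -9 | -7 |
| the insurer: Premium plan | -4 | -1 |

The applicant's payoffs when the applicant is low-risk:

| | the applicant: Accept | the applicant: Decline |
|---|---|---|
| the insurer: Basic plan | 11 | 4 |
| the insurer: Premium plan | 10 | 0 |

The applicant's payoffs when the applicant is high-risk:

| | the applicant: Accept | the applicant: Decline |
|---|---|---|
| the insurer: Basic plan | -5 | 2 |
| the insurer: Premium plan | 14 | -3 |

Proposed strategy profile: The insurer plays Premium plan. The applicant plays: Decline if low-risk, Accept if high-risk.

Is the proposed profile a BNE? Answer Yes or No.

The insurer plays Premium plan: E[Premium plan] = 5/8·(-1) + 3/8·(-4) = -17/8; E[Basic plan] = -31/4. Best-responding. ✓
The applicant (risk level low-risk), facing Premium plan: Accept gives 10, Decline gives 0. Proposed Decline is not best — profitable deviation exists. ✗
The applicant (risk level high-risk), facing Premium plan: Accept gives 14, Decline gives -3. Proposed Accept is best. ✓

No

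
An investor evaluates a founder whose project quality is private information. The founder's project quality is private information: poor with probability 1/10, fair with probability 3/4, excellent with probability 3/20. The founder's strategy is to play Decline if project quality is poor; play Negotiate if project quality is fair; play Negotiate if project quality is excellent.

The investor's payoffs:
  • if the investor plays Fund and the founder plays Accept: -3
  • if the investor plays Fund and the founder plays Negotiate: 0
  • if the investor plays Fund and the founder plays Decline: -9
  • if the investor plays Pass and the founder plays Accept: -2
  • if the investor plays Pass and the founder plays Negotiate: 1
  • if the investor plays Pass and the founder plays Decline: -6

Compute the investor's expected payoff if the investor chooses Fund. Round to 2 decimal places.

E[Fund] = 1/10·(-9) + 3/4·0 + 3/20·0 = (-9/10) + 0 + 0 = -9/10

-0.90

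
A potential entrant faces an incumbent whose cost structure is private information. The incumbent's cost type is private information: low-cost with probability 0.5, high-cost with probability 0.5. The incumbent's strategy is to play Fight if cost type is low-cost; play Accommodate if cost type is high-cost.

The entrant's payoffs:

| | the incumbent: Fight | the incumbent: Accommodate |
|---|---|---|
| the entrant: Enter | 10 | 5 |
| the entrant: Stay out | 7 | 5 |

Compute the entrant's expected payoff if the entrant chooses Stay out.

E[Stay out] = 0.5·7 + 0.5·5 = 3.5 + 2.5 = 6

6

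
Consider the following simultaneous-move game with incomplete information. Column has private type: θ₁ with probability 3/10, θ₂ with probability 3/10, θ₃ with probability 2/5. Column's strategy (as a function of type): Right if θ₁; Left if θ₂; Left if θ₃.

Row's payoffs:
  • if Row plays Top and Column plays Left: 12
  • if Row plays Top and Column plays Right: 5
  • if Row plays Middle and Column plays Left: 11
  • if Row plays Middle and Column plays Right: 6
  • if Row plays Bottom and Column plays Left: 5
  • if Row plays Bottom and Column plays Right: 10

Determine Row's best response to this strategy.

E[Top] = 3/10·(5) + 3/10·(12) + 2/5·(12) = 99/10
E[Middle] = 3/10·(6) + 3/10·(11) + 2/5·(11) = 19/2
E[Bottom] = 3/10·(10) + 3/10·(5) + 2/5·(5) = 13/2
Best response: Top (99/10 is the largest).

Top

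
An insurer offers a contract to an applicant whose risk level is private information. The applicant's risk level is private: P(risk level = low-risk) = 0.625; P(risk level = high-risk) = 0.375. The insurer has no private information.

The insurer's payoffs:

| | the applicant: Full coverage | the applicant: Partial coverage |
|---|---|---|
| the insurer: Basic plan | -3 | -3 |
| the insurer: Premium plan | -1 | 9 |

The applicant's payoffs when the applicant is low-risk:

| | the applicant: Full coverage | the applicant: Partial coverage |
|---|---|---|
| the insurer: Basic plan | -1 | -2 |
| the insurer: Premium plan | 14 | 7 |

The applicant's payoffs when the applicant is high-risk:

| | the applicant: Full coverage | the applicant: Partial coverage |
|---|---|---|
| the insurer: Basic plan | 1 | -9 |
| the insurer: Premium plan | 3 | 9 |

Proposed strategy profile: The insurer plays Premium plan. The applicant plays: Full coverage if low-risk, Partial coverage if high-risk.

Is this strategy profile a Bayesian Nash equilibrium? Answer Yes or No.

Yes

A profile is a BNE iff every type of every player is best-responding given beliefs about the other side.
The insurer plays Premium plan: E[Premium plan] = 0.625·(-1) + 0.375·(9) = 2.75; E[Basic plan] = -3. Best-responding. ✓
The applicant (risk level low-risk), facing Premium plan: Full coverage gives 14, Partial coverage gives 7. Proposed Full coverage is best. ✓
The applicant (risk level high-risk), facing Premium plan: Full coverage gives 3, Partial coverage gives 9. Proposed Partial coverage is best. ✓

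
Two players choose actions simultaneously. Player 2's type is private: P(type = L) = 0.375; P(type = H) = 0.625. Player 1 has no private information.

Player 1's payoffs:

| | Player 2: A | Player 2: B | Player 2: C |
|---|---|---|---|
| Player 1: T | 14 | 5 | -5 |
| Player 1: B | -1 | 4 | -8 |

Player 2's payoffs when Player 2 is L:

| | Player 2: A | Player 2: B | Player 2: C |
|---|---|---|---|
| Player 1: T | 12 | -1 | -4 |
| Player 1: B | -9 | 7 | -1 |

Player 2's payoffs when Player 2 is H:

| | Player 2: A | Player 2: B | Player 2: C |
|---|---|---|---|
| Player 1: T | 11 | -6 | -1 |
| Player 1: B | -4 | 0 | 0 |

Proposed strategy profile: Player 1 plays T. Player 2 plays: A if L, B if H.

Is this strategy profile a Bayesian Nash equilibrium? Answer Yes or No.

No

Player 1 plays T: E[T] = 0.375·(14) + 0.625·(5) = 8.375; E[B] = 2.125. Best-responding. ✓
Player 2 (type L), facing T: A gives 12, B gives -1, C gives -4. Proposed A is best. ✓
Player 2 (type H), facing T: A gives 11, B gives -6, C gives -1. Proposed B is not best — profitable deviation exists. ✗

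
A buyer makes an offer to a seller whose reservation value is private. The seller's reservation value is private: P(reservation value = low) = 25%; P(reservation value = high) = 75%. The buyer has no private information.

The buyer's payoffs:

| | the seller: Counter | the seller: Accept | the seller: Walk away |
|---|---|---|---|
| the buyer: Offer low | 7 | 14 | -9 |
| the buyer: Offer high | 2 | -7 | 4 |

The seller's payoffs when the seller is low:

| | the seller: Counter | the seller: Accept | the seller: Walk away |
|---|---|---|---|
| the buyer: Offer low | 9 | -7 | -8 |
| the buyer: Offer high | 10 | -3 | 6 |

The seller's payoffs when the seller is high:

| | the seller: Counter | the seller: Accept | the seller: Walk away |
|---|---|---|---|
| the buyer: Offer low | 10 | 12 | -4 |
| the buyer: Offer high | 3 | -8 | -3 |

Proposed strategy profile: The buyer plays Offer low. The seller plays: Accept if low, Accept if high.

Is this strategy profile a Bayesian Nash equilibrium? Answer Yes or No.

No

A profile is a BNE iff every type of every player is best-responding given beliefs about the other side.
The buyer plays Offer low: E[Offer low] = 0.25·(14) + 0.75·(14) = 14; E[Offer high] = -7. Best-responding. ✓
The seller (reservation value low), facing Offer low: Counter gives 9, Accept gives -7, Walk away gives -8. Proposed Accept is not best — profitable deviation exists. ✗
The seller (reservation value high), facing Offer low: Counter gives 10, Accept gives 12, Walk away gives -4. Proposed Accept is best. ✓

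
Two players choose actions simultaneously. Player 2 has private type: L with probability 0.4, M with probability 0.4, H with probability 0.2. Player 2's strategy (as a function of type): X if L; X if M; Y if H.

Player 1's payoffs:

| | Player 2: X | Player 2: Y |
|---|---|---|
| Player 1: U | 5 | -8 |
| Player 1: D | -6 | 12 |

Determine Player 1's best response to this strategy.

U

E[U] = 0.4·(5) + 0.4·(5) + 0.2·(-8) = 2.4
E[D] = 0.4·(-6) + 0.4·(-6) + 0.2·(12) = -2.4
Best response: U (2.4 is the largest).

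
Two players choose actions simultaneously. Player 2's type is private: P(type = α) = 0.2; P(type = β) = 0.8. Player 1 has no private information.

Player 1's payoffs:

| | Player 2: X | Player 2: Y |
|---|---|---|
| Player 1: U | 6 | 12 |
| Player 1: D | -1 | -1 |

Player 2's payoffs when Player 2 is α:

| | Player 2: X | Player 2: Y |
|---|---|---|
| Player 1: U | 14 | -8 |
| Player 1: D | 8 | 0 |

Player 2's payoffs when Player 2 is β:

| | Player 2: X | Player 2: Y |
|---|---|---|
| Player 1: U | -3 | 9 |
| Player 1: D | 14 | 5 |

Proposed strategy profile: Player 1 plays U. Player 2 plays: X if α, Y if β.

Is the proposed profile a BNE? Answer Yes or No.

Yes

A profile is a BNE iff every type of every player is best-responding given beliefs about the other side.
Player 1 plays U: E[U] = 0.2·(6) + 0.8·(12) = 10.8; E[D] = -1. Best-responding. ✓
Player 2 (type α), facing U: X gives 14, Y gives -8. Proposed X is best. ✓
Player 2 (type β), facing U: X gives -3, Y gives 9. Proposed Y is best. ✓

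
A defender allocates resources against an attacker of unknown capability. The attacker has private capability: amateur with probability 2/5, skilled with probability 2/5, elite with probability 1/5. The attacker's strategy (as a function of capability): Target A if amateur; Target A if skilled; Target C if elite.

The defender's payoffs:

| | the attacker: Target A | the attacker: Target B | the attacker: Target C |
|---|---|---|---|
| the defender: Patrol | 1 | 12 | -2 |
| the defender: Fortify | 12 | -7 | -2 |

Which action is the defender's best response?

Fortify

Compute the defender's expected payoff for each action, taking the expectation over the attacker's type.
E[Patrol] = 2/5·(1) + 2/5·(1) + 1/5·(-2) = 2/5
E[Fortify] = 2/5·(12) + 2/5·(12) + 1/5·(-2) = 46/5
Best response: Fortify (46/5 is the largest).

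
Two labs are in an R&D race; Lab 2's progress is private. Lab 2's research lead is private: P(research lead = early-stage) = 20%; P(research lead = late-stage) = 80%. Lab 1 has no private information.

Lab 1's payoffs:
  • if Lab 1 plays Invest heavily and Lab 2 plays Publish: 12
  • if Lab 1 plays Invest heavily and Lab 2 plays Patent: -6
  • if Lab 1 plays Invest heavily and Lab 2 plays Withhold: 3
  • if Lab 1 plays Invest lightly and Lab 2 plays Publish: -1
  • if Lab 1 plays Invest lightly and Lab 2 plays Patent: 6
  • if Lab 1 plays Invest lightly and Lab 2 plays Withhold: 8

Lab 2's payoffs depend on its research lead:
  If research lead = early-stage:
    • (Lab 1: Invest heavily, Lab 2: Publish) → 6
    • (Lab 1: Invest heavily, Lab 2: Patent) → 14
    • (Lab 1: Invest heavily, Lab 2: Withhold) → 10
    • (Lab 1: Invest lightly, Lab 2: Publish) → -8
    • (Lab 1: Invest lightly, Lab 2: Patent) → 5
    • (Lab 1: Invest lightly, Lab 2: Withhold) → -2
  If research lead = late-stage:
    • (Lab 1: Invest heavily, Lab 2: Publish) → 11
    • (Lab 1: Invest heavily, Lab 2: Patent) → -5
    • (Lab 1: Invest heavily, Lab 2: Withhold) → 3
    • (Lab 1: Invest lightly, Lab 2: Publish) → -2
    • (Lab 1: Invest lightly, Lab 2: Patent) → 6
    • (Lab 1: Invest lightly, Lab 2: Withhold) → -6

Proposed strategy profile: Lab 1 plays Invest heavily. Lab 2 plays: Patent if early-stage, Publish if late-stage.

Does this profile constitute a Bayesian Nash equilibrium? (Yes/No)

Yes

A profile is a BNE iff every type of every player is best-responding given beliefs about the other side.
Lab 1 plays Invest heavily: E[Invest heavily] = 0.2·(-6) + 0.8·(12) = 8.4; E[Invest lightly] = 0.4. Best-responding. ✓
Lab 2 (research lead early-stage), facing Invest heavily: Publish gives 6, Patent gives 14, Withhold gives 10. Proposed Patent is best. ✓
Lab 2 (research lead late-stage), facing Invest heavily: Publish gives 11, Patent gives -5, Withhold gives 3. Proposed Publish is best. ✓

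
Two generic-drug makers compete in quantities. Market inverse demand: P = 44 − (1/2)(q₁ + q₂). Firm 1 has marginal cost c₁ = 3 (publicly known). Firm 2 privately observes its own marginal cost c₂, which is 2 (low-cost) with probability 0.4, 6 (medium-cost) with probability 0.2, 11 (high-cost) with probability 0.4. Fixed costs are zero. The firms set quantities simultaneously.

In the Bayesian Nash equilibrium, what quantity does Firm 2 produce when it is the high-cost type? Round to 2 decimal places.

18.20

Type-c best response for Firm 2: q₂(c) = (44 − c) − q₁/2.
Firm 1 maximizes expected profit; its first-order condition is 44 − q₁ − (1/2)E[q₂] − 3 = 0.
Substituting E[q₂] and solving: E[c₂] = 6.4, so q₁ = (44 − 2·3 + 6.4)/(3/2) = 29.6.
q₂(high-cost) = (44 − 11 − (1/2)·29.6) = 18.2.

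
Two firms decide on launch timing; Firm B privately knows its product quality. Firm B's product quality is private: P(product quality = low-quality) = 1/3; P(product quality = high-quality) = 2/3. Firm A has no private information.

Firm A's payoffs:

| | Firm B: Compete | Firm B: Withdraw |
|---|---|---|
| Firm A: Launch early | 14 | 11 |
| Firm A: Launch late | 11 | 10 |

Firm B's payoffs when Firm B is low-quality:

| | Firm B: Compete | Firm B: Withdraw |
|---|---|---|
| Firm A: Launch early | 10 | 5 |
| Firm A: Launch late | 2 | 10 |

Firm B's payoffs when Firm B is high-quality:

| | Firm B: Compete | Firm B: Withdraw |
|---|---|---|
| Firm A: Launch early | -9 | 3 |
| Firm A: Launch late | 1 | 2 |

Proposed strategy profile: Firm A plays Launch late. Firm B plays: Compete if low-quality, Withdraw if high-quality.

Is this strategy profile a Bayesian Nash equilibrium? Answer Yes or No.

No

Firm A plays Launch late: E[Launch late] = 1/3·(11) + 2/3·(10) = 31/3; E[Launch early] = 12. Not best-responding. ✗
Firm B (product quality low-quality), facing Launch late: Compete gives 2, Withdraw gives 10. Proposed Compete is not best — profitable deviation exists. ✗
Firm B (product quality high-quality), facing Launch late: Compete gives 1, Withdraw gives 2. Proposed Withdraw is best. ✓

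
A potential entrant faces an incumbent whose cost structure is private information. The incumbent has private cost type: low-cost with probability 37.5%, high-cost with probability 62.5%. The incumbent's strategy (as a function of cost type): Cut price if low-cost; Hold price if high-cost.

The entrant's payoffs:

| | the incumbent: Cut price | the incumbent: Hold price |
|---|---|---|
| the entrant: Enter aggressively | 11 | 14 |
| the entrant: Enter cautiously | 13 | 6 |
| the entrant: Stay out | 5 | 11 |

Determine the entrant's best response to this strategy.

E[Enter aggressively] = 0.375·(11) + 0.625·(14) = 12.875
E[Enter cautiously] = 0.375·(13) + 0.625·(6) = 8.625
E[Stay out] = 0.375·(5) + 0.625·(11) = 8.75
Best response: Enter aggressively (12.875 is the largest).

Enter aggressively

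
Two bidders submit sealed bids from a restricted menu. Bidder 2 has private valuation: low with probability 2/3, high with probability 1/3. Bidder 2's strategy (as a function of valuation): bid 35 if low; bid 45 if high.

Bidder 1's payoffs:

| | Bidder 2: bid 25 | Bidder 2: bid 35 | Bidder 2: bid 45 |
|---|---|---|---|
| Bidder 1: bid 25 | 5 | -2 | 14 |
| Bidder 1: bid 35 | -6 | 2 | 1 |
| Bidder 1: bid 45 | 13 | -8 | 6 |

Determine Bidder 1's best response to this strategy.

E[bid 25] = 2/3·(-2) + 1/3·(14) = 10/3
E[bid 35] = 2/3·(2) + 1/3·(1) = 5/3
E[bid 45] = 2/3·(-8) + 1/3·(6) = -10/3
Best response: bid 25 (10/3 is the largest).

bid 25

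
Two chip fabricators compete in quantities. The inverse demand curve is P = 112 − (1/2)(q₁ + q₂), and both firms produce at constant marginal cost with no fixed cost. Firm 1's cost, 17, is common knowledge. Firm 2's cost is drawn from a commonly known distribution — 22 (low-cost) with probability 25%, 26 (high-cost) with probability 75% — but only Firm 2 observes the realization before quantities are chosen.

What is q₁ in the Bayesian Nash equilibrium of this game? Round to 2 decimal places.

Type-c best response for Firm 2: q₂(c) = (112 − c) − q₁/2.
Firm 1 maximizes expected profit; its first-order condition is 112 − q₁ − (1/2)E[q₂] − 17 = 0.
Substituting E[q₂] and solving: E[c₂] = 25, so q₁ = (112 − 2·17 + 25)/(3/2) = 68.6667.

68.67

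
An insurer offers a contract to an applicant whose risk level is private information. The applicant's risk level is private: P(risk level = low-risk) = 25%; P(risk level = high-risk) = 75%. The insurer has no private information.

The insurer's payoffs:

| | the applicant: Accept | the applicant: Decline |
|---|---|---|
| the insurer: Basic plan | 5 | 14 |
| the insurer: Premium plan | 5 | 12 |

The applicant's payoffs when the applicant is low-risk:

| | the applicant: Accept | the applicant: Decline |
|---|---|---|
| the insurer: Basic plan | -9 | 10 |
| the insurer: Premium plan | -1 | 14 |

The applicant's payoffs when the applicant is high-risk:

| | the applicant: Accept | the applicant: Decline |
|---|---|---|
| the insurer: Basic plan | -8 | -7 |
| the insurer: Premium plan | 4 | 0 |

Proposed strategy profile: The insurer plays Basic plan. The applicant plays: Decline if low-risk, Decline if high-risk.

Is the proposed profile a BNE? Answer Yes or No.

The insurer plays Basic plan: E[Basic plan] = 0.25·(14) + 0.75·(14) = 14; E[Premium plan] = 12. Best-responding. ✓
The applicant (risk level low-risk), facing Basic plan: Accept gives -9, Decline gives 10. Proposed Decline is best. ✓
The applicant (risk level high-risk), facing Basic plan: Accept gives -8, Decline gives -7. Proposed Decline is best. ✓

Yes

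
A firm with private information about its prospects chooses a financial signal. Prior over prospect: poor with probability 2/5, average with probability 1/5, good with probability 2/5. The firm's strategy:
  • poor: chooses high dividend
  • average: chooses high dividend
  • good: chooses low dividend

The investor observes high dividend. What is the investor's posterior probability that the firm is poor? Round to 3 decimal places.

Apply Bayes' rule using the sender's strategy as the likelihood.
P(high dividend) = (2/5)·1 + (1/5)·1 + (2/5)·0 = 3/5
P(poor | high dividend) = ((2/5)·1) / (3/5) = (2/5) / (3/5) = 2/3

0.667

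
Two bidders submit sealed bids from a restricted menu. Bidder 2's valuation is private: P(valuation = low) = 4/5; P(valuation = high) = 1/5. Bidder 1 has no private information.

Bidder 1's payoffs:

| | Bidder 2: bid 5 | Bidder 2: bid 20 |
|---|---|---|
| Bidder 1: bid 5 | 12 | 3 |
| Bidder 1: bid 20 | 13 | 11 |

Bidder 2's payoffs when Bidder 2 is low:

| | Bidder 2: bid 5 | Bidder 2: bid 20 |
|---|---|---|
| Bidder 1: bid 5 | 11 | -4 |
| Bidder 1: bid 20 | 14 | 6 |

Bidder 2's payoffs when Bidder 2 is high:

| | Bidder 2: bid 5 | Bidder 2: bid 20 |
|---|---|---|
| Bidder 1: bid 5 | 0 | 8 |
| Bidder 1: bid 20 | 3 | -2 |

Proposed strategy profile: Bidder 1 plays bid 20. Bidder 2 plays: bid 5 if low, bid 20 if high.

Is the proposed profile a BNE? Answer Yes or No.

No

Bidder 1 plays bid 20: E[bid 20] = 4/5·(13) + 1/5·(11) = 63/5; E[bid 5] = 51/5. Best-responding. ✓
Bidder 2 (valuation low), facing bid 20: bid 5 gives 14, bid 20 gives 6. Proposed bid 5 is best. ✓
Bidder 2 (valuation high), facing bid 20: bid 5 gives 3, bid 20 gives -2. Proposed bid 20 is not best — profitable deviation exists. ✗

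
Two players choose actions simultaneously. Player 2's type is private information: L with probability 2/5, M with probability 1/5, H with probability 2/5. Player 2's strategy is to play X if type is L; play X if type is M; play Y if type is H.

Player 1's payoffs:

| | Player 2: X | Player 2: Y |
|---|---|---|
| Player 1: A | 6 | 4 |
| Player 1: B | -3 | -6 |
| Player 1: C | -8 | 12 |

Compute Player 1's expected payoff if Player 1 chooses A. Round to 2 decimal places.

E[A] = 2/5·6 + 1/5·6 + 2/5·4 = 12/5 + 6/5 + 8/5 = 26/5

5.20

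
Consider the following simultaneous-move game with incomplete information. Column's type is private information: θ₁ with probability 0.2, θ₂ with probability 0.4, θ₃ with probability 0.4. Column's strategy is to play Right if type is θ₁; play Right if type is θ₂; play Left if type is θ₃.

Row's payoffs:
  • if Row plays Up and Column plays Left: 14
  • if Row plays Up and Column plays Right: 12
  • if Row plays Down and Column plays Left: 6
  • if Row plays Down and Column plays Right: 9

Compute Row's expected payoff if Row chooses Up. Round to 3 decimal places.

12.800

E[Up] = 0.2·12 + 0.4·12 + 0.4·14 = 2.4 + 4.8 + 5.6 = 12.8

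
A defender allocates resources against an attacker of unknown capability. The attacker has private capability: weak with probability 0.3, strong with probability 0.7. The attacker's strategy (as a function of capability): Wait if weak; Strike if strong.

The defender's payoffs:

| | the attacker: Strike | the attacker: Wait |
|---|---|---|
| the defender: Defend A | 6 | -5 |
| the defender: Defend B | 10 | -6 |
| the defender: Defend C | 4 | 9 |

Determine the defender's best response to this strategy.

Compute the defender's expected payoff for each action, taking the expectation over the attacker's type.
E[Defend A] = 0.3·(-5) + 0.7·(6) = 2.7
E[Defend B] = 0.3·(-6) + 0.7·(10) = 5.2
E[Defend C] = 0.3·(9) + 0.7·(4) = 5.5
Best response: Defend C (5.5 is the largest).

Defend C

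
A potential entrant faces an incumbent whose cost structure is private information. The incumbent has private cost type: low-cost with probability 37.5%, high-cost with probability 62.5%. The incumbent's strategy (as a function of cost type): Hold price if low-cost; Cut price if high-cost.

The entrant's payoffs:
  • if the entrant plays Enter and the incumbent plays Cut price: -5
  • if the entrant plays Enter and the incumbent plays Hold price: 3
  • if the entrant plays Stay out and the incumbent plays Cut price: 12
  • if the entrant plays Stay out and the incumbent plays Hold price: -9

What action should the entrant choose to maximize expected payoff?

Compute the entrant's expected payoff for each action, taking the expectation over the incumbent's type.
E[Enter] = 0.375·(3) + 0.625·(-5) = -2
E[Stay out] = 0.375·(-9) + 0.625·(12) = 4.125
Best response: Stay out (4.125 is the largest).

Stay out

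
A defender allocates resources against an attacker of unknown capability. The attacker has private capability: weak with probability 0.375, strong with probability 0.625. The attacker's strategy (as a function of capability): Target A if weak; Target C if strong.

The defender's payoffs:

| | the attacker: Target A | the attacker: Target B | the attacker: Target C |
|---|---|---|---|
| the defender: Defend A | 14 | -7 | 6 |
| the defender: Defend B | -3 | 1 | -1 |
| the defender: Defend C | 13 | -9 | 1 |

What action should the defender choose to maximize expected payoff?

E[Defend A] = 0.375·(14) + 0.625·(6) = 9
E[Defend B] = 0.375·(-3) + 0.625·(-1) = -1.75
E[Defend C] = 0.375·(13) + 0.625·(1) = 5.5
Best response: Defend A (9 is the largest).

Defend A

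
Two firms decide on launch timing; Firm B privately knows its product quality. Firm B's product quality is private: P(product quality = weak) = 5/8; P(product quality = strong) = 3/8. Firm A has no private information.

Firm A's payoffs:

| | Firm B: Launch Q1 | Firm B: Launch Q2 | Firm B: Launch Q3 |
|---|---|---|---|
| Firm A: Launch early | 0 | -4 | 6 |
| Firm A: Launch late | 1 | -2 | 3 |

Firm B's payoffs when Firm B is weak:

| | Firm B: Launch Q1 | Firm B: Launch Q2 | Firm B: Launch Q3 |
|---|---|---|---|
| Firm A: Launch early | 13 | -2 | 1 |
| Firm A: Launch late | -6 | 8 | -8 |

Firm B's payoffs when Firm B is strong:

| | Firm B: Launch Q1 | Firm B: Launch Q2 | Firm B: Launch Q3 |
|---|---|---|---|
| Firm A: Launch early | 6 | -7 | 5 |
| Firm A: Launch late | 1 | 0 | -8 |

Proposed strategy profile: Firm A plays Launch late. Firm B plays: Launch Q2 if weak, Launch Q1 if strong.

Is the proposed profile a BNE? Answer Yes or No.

Yes

A profile is a BNE iff every type of every player is best-responding given beliefs about the other side.
Firm A plays Launch late: E[Launch late] = 5/8·(-2) + 3/8·(1) = -7/8; E[Launch early] = -5/2. Best-responding. ✓
Firm B (product quality weak), facing Launch late: Launch Q1 gives -6, Launch Q2 gives 8, Launch Q3 gives -8. Proposed Launch Q2 is best. ✓
Firm B (product quality strong), facing Launch late: Launch Q1 gives 1, Launch Q2 gives 0, Launch Q3 gives -8. Proposed Launch Q1 is best. ✓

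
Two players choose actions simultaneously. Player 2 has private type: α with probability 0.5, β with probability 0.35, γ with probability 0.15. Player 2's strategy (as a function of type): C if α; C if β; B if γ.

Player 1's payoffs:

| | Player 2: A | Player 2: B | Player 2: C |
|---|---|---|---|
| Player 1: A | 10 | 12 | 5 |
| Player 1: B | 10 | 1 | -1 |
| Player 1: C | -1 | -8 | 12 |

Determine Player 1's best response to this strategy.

C

E[A] = 0.5·(5) + 0.35·(5) + 0.15·(12) = 6.05
E[B] = 0.5·(-1) + 0.35·(-1) + 0.15·(1) = -0.7
E[C] = 0.5·(12) + 0.35·(12) + 0.15·(-8) = 9
Best response: C (9 is the largest).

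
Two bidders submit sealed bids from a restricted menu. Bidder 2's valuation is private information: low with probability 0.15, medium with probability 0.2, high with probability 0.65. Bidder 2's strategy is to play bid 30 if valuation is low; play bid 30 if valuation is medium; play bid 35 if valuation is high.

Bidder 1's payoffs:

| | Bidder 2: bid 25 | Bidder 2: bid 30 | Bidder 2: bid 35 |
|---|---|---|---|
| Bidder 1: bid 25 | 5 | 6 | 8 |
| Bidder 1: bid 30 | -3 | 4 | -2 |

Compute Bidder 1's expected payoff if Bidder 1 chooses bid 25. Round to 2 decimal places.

7.30

Take the expectation over Bidder 2's valuation, weighting each type's action by its prior probability.
E[bid 25] = 0.15·6 + 0.2·6 + 0.65·8 = 0.9 + 1.2 + 5.2 = 7.3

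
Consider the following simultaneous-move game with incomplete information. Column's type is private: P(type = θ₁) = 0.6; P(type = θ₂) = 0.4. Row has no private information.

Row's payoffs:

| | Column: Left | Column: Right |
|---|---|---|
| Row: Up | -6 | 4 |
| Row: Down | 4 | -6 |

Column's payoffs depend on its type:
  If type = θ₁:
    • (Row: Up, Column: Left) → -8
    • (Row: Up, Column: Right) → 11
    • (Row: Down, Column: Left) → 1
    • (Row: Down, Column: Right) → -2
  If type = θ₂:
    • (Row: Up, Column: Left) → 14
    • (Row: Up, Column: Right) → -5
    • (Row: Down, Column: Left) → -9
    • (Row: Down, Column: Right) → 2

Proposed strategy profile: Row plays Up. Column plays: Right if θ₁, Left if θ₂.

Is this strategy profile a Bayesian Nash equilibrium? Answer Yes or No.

Row plays Up: E[Up] = 0.6·(4) + 0.4·(-6) = 0; E[Down] = -2. Best-responding. ✓
Column (type θ₁), facing Up: Left gives -8, Right gives 11. Proposed Right is best. ✓
Column (type θ₂), facing Up: Left gives 14, Right gives -5. Proposed Left is best. ✓

Yes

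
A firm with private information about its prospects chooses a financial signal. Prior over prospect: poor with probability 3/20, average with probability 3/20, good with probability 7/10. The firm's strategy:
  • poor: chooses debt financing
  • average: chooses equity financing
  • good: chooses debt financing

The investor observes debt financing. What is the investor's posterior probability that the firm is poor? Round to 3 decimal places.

Apply Bayes' rule using the sender's strategy as the likelihood.
P(debt financing) = (3/20)·1 + (3/20)·0 + (7/10)·1 = 17/20
P(poor | debt financing) = ((3/20)·1) / (17/20) = (3/20) / (17/20) = 3/17

0.176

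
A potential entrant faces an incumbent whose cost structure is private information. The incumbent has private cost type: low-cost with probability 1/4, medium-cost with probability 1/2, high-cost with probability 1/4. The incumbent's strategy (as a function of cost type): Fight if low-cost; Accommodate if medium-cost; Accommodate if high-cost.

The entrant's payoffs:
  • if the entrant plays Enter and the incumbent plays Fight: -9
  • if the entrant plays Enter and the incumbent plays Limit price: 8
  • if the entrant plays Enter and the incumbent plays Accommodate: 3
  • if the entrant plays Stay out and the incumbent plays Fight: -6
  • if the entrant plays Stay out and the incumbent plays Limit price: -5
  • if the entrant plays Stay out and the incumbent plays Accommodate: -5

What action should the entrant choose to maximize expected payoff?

Enter

E[Enter] = 1/4·(-9) + 1/2·(3) + 1/4·(3) = 0
E[Stay out] = 1/4·(-6) + 1/2·(-5) + 1/4·(-5) = -21/4
Best response: Enter (0 is the largest).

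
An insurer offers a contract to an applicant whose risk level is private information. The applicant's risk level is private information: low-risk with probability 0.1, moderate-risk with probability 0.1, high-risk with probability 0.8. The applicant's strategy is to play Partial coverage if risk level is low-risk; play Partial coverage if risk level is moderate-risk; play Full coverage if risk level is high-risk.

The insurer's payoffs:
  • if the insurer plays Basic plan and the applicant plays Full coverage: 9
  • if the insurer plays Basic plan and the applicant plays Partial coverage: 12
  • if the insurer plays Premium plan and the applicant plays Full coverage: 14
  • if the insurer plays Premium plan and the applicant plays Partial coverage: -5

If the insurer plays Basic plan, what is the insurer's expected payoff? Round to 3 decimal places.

E[Basic plan] = 0.1·12 + 0.1·12 + 0.8·9 = 1.2 + 1.2 + 7.2 = 9.6

9.600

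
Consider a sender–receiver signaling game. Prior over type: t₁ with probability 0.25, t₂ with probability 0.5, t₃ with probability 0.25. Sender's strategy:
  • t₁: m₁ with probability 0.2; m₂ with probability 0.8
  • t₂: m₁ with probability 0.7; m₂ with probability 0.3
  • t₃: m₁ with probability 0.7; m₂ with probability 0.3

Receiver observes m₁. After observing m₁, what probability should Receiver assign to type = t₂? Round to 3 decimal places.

0.609

Apply Bayes' rule using the sender's strategy as the likelihood.
P(m₁) = 0.25·0.2 + 0.5·0.7 + 0.25·0.7 = 0.575
P(t₂ | m₁) = (0.5·0.7) / 0.575 = 0.35 / 0.575 = 0.608696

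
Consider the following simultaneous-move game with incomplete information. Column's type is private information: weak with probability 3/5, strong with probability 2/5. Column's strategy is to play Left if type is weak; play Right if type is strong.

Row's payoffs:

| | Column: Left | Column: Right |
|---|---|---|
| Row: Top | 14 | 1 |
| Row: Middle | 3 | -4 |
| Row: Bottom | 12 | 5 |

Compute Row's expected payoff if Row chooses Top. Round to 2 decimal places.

8.80

E[Top] = 3/5·14 + 2/5·1 = 42/5 + 2/5 = 44/5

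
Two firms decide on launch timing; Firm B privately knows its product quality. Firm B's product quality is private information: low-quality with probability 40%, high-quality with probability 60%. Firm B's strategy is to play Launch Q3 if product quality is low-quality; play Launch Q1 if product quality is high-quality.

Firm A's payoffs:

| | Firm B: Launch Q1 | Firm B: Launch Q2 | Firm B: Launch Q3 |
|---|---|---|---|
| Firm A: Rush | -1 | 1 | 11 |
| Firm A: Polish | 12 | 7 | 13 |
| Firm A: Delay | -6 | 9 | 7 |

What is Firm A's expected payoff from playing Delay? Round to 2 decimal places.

-0.80

E[Delay] = 0.4·7 + 0.6·(-6) = 2.8 + (-3.6) = -0.8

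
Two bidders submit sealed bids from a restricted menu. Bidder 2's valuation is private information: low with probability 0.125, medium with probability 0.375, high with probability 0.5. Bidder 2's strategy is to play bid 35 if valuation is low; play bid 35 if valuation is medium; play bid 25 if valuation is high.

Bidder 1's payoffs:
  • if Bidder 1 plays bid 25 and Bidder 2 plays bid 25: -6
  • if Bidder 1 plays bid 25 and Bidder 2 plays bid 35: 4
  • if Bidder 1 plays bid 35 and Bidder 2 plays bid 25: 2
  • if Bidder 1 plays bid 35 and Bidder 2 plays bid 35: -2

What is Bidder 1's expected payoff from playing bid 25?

-1

E[bid 25] = 0.125·4 + 0.375·4 + 0.5·(-6) = 0.5 + 1.5 + (-3) = -1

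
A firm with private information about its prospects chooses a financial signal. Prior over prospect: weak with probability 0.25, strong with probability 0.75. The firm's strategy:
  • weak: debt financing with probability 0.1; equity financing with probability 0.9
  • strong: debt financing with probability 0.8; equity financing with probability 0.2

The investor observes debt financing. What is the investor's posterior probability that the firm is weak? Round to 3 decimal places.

0.040

Apply Bayes' rule using the sender's strategy as the likelihood.
P(debt financing) = 0.25·0.1 + 0.75·0.8 = 0.625
P(weak | debt financing) = (0.25·0.1) / 0.625 = 0.025 / 0.625 = 0.04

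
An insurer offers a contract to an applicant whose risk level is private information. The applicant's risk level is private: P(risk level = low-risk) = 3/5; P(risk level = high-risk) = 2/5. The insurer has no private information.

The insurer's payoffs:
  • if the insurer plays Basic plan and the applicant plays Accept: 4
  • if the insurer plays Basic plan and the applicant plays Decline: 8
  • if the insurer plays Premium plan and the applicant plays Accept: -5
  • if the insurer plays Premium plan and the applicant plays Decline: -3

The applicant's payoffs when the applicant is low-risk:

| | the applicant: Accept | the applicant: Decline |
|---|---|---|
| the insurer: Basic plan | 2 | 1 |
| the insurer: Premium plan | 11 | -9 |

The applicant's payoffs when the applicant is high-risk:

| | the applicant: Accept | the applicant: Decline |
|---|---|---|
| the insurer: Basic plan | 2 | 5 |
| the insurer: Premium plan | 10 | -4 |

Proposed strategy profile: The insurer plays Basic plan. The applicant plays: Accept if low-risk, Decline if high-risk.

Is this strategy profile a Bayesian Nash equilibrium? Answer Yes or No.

A profile is a BNE iff every type of every player is best-responding given beliefs about the other side.
The insurer plays Basic plan: E[Basic plan] = 3/5·(4) + 2/5·(8) = 28/5; E[Premium plan] = -21/5. Best-responding. ✓
The applicant (risk level low-risk), facing Basic plan: Accept gives 2, Decline gives 1. Proposed Accept is best. ✓
The applicant (risk level high-risk), facing Basic plan: Accept gives 2, Decline gives 5. Proposed Decline is best. ✓

Yes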